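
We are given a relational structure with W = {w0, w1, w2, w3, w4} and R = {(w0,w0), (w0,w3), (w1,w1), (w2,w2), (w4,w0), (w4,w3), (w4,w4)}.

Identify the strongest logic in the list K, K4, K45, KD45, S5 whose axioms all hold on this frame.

K4

Transitive (axiom 4): yes — every two-step R-path is closed by a direct edge.
Euclidean (axiom 5): no — w4 R w3 and w4 R w0, but not w3 R w0.
Serial (axiom D): no — w3 has no R-successor.
Reflexive (axiom T): no — w3 is not related to itself.
So F validates K, K4; K45 would additionally require R to be Euclidean. The strongest is K4.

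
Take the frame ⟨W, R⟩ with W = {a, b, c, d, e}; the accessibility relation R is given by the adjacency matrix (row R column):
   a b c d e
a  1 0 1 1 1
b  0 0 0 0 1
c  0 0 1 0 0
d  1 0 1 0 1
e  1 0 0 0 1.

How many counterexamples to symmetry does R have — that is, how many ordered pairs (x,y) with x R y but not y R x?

4

Enumerating: (a,c), (b,e), (d,c), (d,e).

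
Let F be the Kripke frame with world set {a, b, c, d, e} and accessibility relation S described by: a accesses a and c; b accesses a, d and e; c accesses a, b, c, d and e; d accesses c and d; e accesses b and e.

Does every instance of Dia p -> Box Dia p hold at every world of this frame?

No

By correspondence theory, 5 is valid on a frame iff S is Euclidean.
Euclidean: no — b S a and b S d, but not a S d.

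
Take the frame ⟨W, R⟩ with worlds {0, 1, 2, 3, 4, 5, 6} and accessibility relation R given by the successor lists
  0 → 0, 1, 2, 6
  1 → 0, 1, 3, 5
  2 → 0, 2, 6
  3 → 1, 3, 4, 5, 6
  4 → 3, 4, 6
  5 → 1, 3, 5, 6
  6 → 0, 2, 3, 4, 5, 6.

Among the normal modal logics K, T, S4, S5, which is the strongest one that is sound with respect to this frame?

Reflexive (axiom T): yes — every world is R-related to itself.
Transitive (axiom 4): no — 0 R 1 and 1 R 3, but not 0 R 3.
Euclidean (axiom 5): no — 0 R 1 and 0 R 2, but not 1 R 2.
So F validates K, T; S4 would additionally require R to be transitive. The strongest is T.

T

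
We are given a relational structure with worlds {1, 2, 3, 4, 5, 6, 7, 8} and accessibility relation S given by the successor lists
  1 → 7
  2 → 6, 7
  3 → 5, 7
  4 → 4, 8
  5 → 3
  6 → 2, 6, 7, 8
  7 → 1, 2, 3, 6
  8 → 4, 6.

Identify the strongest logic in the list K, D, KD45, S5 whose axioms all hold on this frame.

D

Serial (axiom D): yes — every world has a successor (e.g. 1 S 7).
Euclidean (axiom 5): no — 3 S 5 and 3 S 7, but not 5 S 7.
Transitive (axiom 4): no — 1 S 7 and 7 S 2, but not 1 S 2.
Reflexive (axiom T): no — 1 is not related to itself.
So F validates K, D; KD45 would additionally require S to be Euclidean and transitive. The strongest is D.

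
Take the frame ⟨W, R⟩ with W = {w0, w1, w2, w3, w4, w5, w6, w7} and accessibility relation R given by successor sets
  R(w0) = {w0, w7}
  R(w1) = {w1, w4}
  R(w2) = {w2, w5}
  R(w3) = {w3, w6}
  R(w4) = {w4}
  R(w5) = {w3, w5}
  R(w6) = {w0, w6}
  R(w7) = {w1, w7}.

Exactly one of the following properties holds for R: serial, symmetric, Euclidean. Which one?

serial

Serial: yes — every world has a successor (e.g. w0 R w0).
Symmetric: no — w0 R w7 but not w7 R w0.
Euclidean: no — w0 R w7 and w0 R w0, but not w7 R w0.
Only serial holds.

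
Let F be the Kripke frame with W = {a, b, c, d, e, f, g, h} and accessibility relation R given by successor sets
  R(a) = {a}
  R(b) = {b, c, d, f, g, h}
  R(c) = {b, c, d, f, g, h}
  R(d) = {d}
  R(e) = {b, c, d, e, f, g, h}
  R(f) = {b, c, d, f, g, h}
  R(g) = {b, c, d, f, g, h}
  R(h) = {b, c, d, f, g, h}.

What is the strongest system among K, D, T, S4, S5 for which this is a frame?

S4

Serial (axiom D): yes — every world has a successor (e.g. a R a).
Reflexive (axiom T): yes — every world is R-related to itself.
Transitive (axiom 4): yes — every two-step R-path is closed by a direct edge.
Euclidean (axiom 5): no — b R d and b R c, but not d R c.
So F validates K, D, T, S4; S5 would additionally require R to be Euclidean. The strongest is S4.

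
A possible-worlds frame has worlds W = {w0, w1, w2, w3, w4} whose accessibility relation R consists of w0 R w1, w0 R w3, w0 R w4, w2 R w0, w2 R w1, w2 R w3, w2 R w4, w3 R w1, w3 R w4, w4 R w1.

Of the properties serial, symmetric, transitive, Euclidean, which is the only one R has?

transitive

Serial: no — w1 has no R-successor.
Symmetric: no — w0 R w1 but not w1 R w0.
Transitive: yes — every two-step R-path is closed by a direct edge.
Euclidean: no — w0 R w1 and w0 R w3, but not w1 R w3.
Only transitive holds.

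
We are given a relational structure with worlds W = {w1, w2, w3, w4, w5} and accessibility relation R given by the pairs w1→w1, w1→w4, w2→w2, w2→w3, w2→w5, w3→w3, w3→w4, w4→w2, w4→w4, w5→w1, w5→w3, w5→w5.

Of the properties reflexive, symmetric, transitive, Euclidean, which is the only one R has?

reflexive

Reflexive: yes — every world is R-related to itself.
Symmetric: no — w1 R w4 but not w4 R w1.
Transitive: no — w1 R w4 and w4 R w2, but not w1 R w2.
Euclidean: no — w2 R w3 and w2 R w5, but not w3 R w5.
Only reflexive holds.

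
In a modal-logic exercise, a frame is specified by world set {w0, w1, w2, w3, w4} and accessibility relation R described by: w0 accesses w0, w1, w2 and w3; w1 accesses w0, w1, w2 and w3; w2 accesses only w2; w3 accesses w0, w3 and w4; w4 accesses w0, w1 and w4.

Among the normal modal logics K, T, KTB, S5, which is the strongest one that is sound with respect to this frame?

Reflexive (axiom T): yes — every world is R-related to itself.
Symmetric (axiom B): no — w0 R w2 but not w2 R w0.
Euclidean (axiom 5): no — w0 R w2 and w0 R w1, but not w2 R w1.
So F validates K, T; KTB would additionally require R to be symmetric. The strongest is T.

T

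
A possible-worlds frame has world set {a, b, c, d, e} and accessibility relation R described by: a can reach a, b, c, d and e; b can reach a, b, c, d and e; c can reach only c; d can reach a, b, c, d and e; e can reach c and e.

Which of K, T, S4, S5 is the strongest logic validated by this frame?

Reflexive (axiom T): yes — every world is R-related to itself.
Transitive (axiom 4): yes — every two-step R-path is closed by a direct edge.
Euclidean (axiom 5): no — a R c and a R b, but not c R b.
So F validates K, T, S4; S5 would additionally require R to be Euclidean. The strongest is S4.

S4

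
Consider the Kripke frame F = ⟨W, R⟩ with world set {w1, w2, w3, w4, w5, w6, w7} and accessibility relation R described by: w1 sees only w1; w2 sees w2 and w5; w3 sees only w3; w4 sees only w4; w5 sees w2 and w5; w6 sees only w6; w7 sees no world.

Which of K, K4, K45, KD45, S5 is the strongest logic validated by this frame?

K45

Transitive (axiom 4): yes — every two-step R-path is closed by a direct edge.
Euclidean (axiom 5): yes — any two successors of a common world are R-related.
Serial (axiom D): no — w7 has no R-successor.
Reflexive (axiom T): no — w7 is not related to itself.
So F validates K, K4, K45; KD45 would additionally require R to be serial. The strongest is K45.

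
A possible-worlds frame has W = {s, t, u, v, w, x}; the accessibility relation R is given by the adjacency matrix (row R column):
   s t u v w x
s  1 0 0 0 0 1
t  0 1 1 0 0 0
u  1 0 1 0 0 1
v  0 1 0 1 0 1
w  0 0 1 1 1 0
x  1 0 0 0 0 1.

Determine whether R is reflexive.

Yes

Reflexive: yes — every world is R-related to itself.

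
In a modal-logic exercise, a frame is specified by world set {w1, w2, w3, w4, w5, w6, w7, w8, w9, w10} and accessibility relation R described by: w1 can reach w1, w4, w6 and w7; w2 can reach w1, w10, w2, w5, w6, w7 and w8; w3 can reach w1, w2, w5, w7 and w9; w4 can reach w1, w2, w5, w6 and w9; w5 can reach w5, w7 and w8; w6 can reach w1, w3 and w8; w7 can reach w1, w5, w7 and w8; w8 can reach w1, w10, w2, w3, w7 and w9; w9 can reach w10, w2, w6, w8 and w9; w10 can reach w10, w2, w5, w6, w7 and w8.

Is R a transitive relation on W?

Transitive: no — w1 R w4 and w4 R w2, but not w1 R w2.

No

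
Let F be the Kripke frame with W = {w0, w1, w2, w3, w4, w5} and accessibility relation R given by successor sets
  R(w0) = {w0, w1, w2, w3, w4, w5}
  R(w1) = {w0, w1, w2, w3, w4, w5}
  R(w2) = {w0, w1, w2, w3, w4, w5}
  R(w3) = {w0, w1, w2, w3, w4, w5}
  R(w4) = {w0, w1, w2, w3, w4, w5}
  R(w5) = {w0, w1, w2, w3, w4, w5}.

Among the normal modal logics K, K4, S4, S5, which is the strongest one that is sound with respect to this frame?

S5

Transitive (axiom 4): yes — every two-step R-path is closed by a direct edge.
Reflexive (axiom T): yes — every world is R-related to itself.
Euclidean (axiom 5): yes — any two successors of a common world are R-related.
So F validates K, K4, S4, S5. The strongest is S5.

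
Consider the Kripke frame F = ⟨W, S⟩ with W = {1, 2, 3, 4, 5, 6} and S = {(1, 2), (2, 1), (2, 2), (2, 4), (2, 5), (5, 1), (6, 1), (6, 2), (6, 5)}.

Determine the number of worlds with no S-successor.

2

Enumerating: 3, 4.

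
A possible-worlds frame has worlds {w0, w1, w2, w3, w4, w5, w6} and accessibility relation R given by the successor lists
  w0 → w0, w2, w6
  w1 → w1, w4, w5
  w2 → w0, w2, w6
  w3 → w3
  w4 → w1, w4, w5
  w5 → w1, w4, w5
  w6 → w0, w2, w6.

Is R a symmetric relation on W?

Yes

Symmetric: yes — every pair in R has its reverse in R.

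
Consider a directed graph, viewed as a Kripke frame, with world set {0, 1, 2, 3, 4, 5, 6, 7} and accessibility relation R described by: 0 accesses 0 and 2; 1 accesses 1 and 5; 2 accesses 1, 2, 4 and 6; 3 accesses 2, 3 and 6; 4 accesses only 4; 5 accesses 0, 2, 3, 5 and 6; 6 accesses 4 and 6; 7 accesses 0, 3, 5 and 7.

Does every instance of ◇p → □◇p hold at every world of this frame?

No

By correspondence theory, 5 is valid on a frame iff R is Euclidean.
Euclidean: no — 2 R 1 and 2 R 4, but not 1 R 4.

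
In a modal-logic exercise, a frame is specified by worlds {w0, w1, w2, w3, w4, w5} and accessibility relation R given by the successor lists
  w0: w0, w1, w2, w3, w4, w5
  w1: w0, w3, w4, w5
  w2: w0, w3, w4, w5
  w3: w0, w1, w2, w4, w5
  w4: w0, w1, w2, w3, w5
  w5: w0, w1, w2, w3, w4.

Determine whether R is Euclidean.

No

Euclidean: no — w0 R w1 and w0 R w2, but not w1 R w2.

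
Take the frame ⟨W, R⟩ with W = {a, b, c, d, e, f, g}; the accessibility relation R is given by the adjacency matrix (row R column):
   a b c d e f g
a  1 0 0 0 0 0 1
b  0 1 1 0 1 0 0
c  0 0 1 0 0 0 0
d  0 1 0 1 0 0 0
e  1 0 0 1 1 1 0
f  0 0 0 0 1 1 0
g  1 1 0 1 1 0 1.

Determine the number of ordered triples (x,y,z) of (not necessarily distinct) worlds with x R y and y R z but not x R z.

Enumerating: (a,g,b), (a,g,d), (a,g,e), (b,e,a), (b,e,d), (b,e,f), (d,b,c), (d,b,e), (e,a,g), (e,d,b), (f,e,a), (f,e,d), (g,b,c), (g,e,f).

14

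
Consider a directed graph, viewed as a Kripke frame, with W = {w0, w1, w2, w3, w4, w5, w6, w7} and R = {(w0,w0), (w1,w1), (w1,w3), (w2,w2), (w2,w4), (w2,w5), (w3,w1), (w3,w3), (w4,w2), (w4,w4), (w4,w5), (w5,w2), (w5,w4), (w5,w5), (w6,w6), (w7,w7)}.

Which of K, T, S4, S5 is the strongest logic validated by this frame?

Reflexive (axiom T): yes — every world is R-related to itself.
Transitive (axiom 4): yes — every two-step R-path is closed by a direct edge.
Euclidean (axiom 5): yes — any two successors of a common world are R-related.
So F validates K, T, S4, S5. The strongest is S5.

S5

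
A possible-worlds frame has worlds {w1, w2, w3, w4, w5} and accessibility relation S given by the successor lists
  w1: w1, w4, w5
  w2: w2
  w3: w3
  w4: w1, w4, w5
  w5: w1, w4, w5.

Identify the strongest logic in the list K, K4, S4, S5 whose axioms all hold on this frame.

S5

Transitive (axiom 4): yes — every two-step S-path is closed by a direct edge.
Reflexive (axiom T): yes — every world is S-related to itself.
Euclidean (axiom 5): yes — any two successors of a common world are S-related.
So F validates K, K4, S4, S5. The strongest is S5.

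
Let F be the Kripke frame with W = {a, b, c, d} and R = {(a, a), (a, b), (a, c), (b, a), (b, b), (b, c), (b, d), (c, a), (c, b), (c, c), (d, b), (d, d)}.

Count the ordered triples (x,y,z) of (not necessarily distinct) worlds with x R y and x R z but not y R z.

Enumerating: (b,a,d), (b,c,d), (b,d,a), (b,d,c).

4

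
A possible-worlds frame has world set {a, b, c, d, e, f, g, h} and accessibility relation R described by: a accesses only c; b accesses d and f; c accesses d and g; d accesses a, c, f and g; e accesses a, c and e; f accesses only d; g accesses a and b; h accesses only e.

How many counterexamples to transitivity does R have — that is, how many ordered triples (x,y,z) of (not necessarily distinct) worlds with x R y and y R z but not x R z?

24

Enumerating: (a,c,d), (a,c,g), (b,d,a), (b,d,c), (b,d,g), (c,d,a), (c,d,c), (c,d,f), (c,g,a), (c,g,b), (d,c,d), (d,f,d), … and 12 more.
Total: 24.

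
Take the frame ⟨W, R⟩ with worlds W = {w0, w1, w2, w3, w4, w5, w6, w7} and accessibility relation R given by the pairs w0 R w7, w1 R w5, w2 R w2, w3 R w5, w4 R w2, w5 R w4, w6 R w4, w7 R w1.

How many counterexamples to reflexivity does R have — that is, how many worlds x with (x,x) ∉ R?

7

Enumerating: w0, w1, w3, w4, w5, w6, w7.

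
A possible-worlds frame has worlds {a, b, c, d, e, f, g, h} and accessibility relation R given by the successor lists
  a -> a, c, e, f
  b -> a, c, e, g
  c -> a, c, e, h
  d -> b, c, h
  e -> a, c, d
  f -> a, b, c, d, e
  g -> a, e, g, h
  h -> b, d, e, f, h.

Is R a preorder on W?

Reflexive: no — b is not related to itself.
Transitive: no — a R c and c R h, but not a R h.
So R is not a preorder.

No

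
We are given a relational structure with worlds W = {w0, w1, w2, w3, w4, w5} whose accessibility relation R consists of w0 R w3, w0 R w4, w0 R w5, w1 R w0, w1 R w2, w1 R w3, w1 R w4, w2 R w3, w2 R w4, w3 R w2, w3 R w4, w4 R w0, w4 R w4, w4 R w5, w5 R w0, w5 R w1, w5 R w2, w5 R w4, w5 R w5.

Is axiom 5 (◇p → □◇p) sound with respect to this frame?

No

Axiom 5 corresponds to the accessibility relation being Euclidean.
Euclidean: no — w0 R w3 and w0 R w5, but not w3 R w5.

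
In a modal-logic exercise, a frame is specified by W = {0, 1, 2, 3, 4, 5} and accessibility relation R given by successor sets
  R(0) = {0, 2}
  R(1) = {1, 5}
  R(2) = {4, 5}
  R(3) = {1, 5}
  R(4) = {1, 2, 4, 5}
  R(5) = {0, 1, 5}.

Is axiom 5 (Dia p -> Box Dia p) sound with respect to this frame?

No

The schema 5 characterises exactly the Euclidean frames.
Euclidean: no — 2 R 5 and 2 R 4, but not 5 R 4.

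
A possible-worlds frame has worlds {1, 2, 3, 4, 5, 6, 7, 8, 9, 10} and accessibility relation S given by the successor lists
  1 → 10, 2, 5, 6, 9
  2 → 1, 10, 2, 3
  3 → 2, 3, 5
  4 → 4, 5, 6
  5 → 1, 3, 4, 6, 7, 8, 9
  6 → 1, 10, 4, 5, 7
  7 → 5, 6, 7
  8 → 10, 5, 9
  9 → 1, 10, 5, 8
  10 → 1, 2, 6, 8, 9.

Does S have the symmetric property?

Yes

Symmetric: yes — every pair in S has its reverse in S.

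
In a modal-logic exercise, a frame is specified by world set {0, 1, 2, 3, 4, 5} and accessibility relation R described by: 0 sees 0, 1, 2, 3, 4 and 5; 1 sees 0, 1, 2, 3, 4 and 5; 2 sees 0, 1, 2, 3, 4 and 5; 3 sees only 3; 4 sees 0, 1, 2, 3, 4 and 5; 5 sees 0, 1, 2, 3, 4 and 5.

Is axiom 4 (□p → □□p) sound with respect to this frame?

Yes

The schema 4 characterises exactly the transitive frames.
Transitive: yes — every two-step R-path is closed by a direct edge.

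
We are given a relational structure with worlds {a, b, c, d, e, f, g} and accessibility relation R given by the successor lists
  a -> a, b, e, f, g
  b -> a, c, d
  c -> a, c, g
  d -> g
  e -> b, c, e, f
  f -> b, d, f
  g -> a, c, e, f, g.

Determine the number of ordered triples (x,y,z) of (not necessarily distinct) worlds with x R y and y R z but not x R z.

Enumerating: (a,b,c), (a,b,d), (a,e,c), (a,f,d), (a,g,c), (b,a,b), (b,a,e), (b,a,f), (b,a,g), (b,c,g), (b,d,g), (c,a,b), … and 20 more.
Total: 32.

32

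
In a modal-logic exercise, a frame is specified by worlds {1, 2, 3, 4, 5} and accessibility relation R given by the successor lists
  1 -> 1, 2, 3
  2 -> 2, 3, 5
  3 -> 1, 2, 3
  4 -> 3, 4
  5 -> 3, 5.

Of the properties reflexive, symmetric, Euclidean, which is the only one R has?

reflexive

Reflexive: yes — every world is R-related to itself.
Symmetric: no — 1 R 2 but not 2 R 1.
Euclidean: no — 2 R 3 and 2 R 5, but not 3 R 5.
Only reflexive holds.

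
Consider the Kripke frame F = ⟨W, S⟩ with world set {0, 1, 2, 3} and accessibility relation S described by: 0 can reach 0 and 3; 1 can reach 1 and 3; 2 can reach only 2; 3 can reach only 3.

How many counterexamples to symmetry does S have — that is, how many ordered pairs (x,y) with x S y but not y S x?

2

Enumerating: (0,3), (1,3).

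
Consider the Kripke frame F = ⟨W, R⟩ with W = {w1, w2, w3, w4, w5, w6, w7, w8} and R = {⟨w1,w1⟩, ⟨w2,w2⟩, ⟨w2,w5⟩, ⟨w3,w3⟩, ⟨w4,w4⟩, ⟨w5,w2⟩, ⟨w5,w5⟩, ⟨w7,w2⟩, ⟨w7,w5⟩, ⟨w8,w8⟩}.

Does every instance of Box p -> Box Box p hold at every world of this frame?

Yes

By correspondence theory, 4 is valid on a frame iff R is transitive.
Transitive: yes — every two-step R-path is closed by a direct edge.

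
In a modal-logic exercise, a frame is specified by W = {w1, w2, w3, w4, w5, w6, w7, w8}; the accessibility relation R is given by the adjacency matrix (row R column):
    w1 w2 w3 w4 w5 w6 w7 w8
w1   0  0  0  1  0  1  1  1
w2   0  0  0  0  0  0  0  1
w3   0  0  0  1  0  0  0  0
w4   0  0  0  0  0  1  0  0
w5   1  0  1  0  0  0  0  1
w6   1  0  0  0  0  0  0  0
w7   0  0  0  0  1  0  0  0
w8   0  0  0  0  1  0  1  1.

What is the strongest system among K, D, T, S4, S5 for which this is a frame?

Serial (axiom D): yes — every world has a successor (e.g. w1 R w4).
Reflexive (axiom T): no — w1 is not related to itself.
Transitive (axiom 4): no — w1 R w7 and w7 R w5, but not w1 R w5.
Euclidean (axiom 5): no — w1 R w4 and w1 R w7, but not w4 R w7.
So F validates K, D; T would additionally require R to be reflexive. The strongest is D.

D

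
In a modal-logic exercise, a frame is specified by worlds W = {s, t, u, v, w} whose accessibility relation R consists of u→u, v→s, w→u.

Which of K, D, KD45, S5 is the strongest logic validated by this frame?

Serial (axiom D): no — s has no R-successor.
Euclidean (axiom 5): no — v R s and v R s, but not s R s.
Transitive (axiom 4): yes — every two-step R-path is closed by a direct edge.
Reflexive (axiom T): no — s is not related to itself.
So F validates K; D would additionally require R to be serial. The strongest is K.

K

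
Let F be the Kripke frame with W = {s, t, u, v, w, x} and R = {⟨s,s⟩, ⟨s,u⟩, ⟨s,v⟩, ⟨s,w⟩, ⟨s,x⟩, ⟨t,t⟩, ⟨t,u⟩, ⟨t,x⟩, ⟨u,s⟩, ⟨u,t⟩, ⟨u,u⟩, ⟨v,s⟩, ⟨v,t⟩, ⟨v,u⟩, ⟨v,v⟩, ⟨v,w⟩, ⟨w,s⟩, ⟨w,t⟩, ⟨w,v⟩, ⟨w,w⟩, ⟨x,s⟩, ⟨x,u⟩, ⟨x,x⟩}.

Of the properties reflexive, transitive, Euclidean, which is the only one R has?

Reflexive: yes — every world is R-related to itself.
Transitive: no — s R u and u R t, but not s R t.
Euclidean: no — s R u and s R v, but not u R v.
Only reflexive holds.

reflexive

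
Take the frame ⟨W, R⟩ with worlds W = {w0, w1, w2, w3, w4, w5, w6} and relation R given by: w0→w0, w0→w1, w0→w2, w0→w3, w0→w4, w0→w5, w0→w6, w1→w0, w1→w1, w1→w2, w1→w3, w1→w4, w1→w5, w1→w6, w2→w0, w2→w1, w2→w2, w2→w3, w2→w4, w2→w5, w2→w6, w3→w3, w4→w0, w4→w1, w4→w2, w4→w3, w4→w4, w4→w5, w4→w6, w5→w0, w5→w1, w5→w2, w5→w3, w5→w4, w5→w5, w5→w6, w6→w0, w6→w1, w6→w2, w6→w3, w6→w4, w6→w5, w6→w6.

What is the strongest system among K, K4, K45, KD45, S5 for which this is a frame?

K4

Transitive (axiom 4): yes — every two-step R-path is closed by a direct edge.
Euclidean (axiom 5): no — w0 R w3 and w0 R w1, but not w3 R w1.
Serial (axiom D): yes — every world has a successor (e.g. w0 R w0).
Reflexive (axiom T): yes — every world is R-related to itself.
So F validates K, K4; K45 would additionally require R to be Euclidean. The strongest is K4.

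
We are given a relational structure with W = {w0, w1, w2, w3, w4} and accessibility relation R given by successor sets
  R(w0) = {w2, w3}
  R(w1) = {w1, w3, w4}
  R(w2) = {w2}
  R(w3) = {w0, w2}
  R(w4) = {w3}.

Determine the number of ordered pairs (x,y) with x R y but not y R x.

Enumerating: (w0,w2), (w1,w3), (w1,w4), (w3,w2), (w4,w3).

5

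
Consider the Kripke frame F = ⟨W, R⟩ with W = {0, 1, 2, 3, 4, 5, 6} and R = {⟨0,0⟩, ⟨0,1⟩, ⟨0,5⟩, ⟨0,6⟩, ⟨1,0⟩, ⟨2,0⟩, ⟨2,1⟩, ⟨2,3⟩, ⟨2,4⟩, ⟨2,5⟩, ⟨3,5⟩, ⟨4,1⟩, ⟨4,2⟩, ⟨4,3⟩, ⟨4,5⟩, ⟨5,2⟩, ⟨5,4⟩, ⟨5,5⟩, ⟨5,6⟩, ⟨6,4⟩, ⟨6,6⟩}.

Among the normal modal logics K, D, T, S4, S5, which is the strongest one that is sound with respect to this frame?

D

Serial (axiom D): yes — every world has a successor (e.g. 0 R 0).
Reflexive (axiom T): no — 1 is not related to itself.
Transitive (axiom 4): no — 0 R 5 and 5 R 2, but not 0 R 2.
Euclidean (axiom 5): no — 0 R 1 and 0 R 5, but not 1 R 5.
So F validates K, D; T would additionally require R to be reflexive. The strongest is D.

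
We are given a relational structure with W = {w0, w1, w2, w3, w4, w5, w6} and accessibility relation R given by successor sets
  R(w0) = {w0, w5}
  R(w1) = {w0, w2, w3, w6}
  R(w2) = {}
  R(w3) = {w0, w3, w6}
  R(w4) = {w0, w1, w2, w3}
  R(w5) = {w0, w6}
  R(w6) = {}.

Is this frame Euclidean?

Euclidean: no — w1 R w0 and w1 R w2, but not w0 R w2.

No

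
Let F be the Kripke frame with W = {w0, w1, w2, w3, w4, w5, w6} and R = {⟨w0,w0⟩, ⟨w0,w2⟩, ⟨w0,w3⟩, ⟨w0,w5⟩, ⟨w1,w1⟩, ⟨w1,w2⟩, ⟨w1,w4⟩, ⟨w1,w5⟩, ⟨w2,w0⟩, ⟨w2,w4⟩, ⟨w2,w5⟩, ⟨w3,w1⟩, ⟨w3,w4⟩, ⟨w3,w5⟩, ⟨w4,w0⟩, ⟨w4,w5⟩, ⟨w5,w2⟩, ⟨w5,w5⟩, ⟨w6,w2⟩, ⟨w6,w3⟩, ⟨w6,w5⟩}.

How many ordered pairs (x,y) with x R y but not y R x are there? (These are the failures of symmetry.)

Enumerating: (w0,w3), (w0,w5), (w1,w2), (w1,w4), (w1,w5), (w2,w4), (w3,w1), (w3,w4), (w3,w5), (w4,w0), (w4,w5), (w6,w2), (w6,w3), (w6,w5).

14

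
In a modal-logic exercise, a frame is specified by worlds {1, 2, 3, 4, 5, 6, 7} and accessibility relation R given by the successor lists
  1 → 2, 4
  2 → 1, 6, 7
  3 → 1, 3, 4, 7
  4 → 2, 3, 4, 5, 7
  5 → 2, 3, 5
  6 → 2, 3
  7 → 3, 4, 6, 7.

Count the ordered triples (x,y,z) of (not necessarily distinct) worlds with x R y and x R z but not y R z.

Enumerating: (1,2,2), (1,2,4), (2,1,1), (2,1,6), (2,1,7), (2,6,1), (2,6,6), (2,6,7), (2,7,1), (3,1,1), (3,1,3), (3,1,7), … and 25 more.
Total: 37.

37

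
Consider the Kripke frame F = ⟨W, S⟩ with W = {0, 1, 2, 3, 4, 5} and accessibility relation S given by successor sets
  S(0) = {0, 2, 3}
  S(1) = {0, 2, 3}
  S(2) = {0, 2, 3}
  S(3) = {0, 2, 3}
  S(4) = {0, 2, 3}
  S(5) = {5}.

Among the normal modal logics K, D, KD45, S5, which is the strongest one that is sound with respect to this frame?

Serial (axiom D): yes — every world has a successor (e.g. 0 S 0).
Euclidean (axiom 5): yes — any two successors of a common world are S-related.
Transitive (axiom 4): yes — every two-step S-path is closed by a direct edge.
Reflexive (axiom T): no — 1 is not related to itself.
So F validates K, D, KD45; S5 would additionally require S to be reflexive. The strongest is KD45.

KD45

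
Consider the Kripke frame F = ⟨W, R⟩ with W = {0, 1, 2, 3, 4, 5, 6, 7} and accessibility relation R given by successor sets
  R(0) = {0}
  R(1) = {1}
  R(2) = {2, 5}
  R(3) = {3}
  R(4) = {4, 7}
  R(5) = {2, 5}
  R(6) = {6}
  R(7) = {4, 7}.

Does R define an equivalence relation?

Yes

Reflexive: yes — every world is R-related to itself.
Symmetric: yes — every pair in R has its reverse in R.
Transitive: yes — every two-step R-path is closed by a direct edge.
So R is an equivalence relation.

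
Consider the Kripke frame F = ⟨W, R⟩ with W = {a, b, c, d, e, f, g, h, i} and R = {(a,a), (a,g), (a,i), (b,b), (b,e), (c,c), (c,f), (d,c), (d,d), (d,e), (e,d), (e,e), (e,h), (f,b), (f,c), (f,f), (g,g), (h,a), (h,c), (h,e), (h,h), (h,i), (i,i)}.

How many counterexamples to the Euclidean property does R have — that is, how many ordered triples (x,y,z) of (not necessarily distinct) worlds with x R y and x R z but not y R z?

27

Enumerating: (a,g,a), (a,g,i), (a,i,a), (a,i,g), (b,e,b), (d,c,d), (d,c,e), (d,e,c), (e,d,h), (e,h,d), (f,b,c), (f,b,f), … and 15 more.
Total: 27.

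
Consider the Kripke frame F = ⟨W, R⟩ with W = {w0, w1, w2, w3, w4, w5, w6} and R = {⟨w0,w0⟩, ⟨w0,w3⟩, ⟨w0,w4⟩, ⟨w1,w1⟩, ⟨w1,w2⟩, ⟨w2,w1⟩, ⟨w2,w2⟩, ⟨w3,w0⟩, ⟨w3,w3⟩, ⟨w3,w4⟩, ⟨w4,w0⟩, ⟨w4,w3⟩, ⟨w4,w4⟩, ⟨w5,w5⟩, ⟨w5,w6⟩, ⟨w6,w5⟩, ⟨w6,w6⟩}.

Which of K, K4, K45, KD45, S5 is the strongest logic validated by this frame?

Transitive (axiom 4): yes — every two-step R-path is closed by a direct edge.
Euclidean (axiom 5): yes — any two successors of a common world are R-related.
Serial (axiom D): yes — every world has a successor (e.g. w0 R w0).
Reflexive (axiom T): yes — every world is R-related to itself.
So F validates K, K4, K45, KD45, S5. The strongest is S5.

S5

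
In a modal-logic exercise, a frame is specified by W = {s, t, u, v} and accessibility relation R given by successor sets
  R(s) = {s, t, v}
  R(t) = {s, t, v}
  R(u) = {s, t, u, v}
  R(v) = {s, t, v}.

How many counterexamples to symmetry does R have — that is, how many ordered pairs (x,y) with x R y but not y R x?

3

Enumerating: (u,s), (u,t), (u,v).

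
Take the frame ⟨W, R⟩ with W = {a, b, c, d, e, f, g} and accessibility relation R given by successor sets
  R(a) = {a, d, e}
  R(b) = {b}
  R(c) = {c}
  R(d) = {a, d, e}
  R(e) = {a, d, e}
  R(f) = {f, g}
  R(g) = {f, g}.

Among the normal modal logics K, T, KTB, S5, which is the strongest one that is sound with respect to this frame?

Reflexive (axiom T): yes — every world is R-related to itself.
Symmetric (axiom B): yes — every pair in R has its reverse in R.
Euclidean (axiom 5): yes — any two successors of a common world are R-related.
So F validates K, T, KTB, S5. The strongest is S5.

S5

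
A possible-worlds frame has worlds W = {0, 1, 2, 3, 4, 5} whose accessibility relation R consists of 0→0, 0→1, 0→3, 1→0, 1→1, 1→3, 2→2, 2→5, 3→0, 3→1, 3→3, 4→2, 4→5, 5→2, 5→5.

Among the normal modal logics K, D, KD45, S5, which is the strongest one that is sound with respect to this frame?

KD45

Serial (axiom D): yes — every world has a successor (e.g. 0 R 0).
Euclidean (axiom 5): yes — any two successors of a common world are R-related.
Transitive (axiom 4): yes — every two-step R-path is closed by a direct edge.
Reflexive (axiom T): no — 4 is not related to itself.
So F validates K, D, KD45; S5 would additionally require R to be reflexive. The strongest is KD45.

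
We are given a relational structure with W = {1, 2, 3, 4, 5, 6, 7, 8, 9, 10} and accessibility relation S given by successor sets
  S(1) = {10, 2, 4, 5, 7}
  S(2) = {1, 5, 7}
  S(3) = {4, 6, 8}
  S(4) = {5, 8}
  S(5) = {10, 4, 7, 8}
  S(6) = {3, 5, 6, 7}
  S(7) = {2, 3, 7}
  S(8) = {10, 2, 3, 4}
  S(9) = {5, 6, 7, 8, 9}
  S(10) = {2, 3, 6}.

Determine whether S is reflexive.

Reflexive: no — 1 is not related to itself.

No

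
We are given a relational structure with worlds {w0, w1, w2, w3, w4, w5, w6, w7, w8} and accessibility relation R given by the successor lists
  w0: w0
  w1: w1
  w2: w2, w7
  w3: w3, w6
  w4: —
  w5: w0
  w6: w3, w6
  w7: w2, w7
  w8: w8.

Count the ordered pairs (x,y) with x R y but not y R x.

Enumerating: (w5,w0).

1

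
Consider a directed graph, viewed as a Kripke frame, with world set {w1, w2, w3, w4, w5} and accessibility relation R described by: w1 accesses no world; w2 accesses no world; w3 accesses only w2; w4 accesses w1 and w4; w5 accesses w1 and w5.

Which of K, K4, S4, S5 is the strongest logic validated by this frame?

K4

Transitive (axiom 4): yes — every two-step R-path is closed by a direct edge.
Reflexive (axiom T): no — w1 is not related to itself.
Euclidean (axiom 5): no — w3 R w2 and w3 R w2, but not w2 R w2.
So F validates K, K4; S4 would additionally require R to be reflexive. The strongest is K4.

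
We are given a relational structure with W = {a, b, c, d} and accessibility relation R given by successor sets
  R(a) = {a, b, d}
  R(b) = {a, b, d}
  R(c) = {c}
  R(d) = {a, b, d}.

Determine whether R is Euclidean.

Yes

Euclidean: yes — any two successors of a common world are R-related.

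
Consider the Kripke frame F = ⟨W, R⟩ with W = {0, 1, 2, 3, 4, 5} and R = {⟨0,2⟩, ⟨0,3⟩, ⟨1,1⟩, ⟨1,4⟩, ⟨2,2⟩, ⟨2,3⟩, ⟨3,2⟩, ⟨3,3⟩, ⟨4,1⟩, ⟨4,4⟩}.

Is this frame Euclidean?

Euclidean: yes — any two successors of a common world are R-related.

Yes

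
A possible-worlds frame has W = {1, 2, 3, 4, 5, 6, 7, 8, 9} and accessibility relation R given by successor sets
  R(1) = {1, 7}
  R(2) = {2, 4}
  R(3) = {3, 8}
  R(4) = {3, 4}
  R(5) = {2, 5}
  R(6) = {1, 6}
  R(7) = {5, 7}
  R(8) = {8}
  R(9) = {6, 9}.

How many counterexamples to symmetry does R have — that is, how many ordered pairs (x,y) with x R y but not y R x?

8

Enumerating: (1,7), (2,4), (3,8), (4,3), (5,2), (6,1), (7,5), (9,6).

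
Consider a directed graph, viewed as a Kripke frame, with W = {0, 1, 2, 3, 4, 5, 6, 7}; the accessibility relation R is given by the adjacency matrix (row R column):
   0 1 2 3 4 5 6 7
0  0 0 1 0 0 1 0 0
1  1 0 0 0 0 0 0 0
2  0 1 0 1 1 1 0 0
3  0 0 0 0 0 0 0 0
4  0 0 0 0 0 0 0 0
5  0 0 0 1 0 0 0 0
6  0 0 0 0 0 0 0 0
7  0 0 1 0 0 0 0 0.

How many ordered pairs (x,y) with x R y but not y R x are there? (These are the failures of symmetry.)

Enumerating: (0,2), (0,5), (1,0), (2,1), (2,3), (2,4), (2,5), (5,3), (7,2).

9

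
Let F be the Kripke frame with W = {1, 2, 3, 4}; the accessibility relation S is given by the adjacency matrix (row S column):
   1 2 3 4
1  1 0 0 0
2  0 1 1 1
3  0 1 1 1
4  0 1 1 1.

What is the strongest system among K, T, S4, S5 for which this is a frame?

Reflexive (axiom T): yes — every world is S-related to itself.
Transitive (axiom 4): yes — every two-step S-path is closed by a direct edge.
Euclidean (axiom 5): yes — any two successors of a common world are S-related.
So F validates K, T, S4, S5. The strongest is S5.

S5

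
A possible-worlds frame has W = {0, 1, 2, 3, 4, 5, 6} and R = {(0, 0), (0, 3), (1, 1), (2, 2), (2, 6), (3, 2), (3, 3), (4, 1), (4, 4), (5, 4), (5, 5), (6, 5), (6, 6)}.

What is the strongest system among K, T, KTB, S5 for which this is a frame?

Reflexive (axiom T): yes — every world is R-related to itself.
Symmetric (axiom B): no — 0 R 3 but not 3 R 0.
Euclidean (axiom 5): no — 0 R 3 and 0 R 0, but not 3 R 0.
So F validates K, T; KTB would additionally require R to be symmetric. The strongest is T.

T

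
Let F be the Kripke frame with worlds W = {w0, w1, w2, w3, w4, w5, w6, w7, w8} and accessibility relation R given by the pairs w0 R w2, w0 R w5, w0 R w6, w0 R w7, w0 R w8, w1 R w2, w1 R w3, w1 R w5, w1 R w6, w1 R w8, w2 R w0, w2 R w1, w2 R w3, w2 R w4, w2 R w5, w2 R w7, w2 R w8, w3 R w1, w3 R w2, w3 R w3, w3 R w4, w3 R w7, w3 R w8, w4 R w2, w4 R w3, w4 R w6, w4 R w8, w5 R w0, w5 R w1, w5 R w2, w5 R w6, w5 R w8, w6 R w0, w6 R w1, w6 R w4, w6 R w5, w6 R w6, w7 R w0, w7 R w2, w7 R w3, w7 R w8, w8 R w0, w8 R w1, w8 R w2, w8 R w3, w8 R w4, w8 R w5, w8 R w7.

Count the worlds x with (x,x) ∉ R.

7

Enumerating: w0, w1, w2, w4, w5, w7, w8.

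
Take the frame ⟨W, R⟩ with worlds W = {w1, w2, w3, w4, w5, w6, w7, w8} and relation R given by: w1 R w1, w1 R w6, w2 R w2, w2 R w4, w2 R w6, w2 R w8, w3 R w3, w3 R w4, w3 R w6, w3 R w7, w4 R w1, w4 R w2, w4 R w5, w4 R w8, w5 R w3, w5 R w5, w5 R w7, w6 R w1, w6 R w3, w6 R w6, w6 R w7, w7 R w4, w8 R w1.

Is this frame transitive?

No

Transitive: no — w1 R w6 and w6 R w3, but not w1 R w3.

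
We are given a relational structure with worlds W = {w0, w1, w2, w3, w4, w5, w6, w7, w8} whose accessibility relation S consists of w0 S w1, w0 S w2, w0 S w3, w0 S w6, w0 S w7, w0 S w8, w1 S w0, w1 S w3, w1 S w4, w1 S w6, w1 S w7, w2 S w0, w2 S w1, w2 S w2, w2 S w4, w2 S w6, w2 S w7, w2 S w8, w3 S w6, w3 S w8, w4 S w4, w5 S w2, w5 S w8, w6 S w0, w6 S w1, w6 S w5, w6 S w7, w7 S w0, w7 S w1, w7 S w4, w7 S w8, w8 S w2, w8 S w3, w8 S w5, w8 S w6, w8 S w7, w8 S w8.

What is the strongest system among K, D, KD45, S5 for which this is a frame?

D

Serial (axiom D): yes — every world has a successor (e.g. w0 S w1).
Euclidean (axiom 5): no — w0 S w1 and w0 S w2, but not w1 S w2.
Transitive (axiom 4): no — w0 S w1 and w1 S w4, but not w0 S w4.
Reflexive (axiom T): no — w0 is not related to itself.
So F validates K, D; KD45 would additionally require S to be Euclidean and transitive. The strongest is D.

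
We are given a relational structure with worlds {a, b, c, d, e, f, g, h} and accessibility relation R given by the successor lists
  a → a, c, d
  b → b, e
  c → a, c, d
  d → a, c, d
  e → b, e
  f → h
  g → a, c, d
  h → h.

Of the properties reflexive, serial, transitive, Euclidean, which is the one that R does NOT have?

Reflexive: no — f is not related to itself.
Serial: yes — every world has a successor (e.g. a R a).
Transitive: yes — every two-step R-path is closed by a direct edge.
Euclidean: yes — any two successors of a common world are R-related.
Only reflexive fails.

reflexive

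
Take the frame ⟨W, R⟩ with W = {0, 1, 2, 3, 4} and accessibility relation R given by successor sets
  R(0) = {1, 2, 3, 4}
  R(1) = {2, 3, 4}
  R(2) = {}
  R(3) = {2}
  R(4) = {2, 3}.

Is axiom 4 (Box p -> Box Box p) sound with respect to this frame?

By correspondence theory, 4 is valid on a frame iff R is transitive.
Transitive: yes — every two-step R-path is closed by a direct edge.

Yes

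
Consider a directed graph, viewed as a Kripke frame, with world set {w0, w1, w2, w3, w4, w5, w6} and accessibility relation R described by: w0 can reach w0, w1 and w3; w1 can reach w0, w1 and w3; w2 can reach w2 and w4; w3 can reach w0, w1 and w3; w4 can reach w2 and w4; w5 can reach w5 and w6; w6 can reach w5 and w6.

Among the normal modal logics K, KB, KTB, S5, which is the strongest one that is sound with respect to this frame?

Symmetric (axiom B): yes — every pair in R has its reverse in R.
Reflexive (axiom T): yes — every world is R-related to itself.
Euclidean (axiom 5): yes — any two successors of a common world are R-related.
So F validates K, KB, KTB, S5. The strongest is S5.

S5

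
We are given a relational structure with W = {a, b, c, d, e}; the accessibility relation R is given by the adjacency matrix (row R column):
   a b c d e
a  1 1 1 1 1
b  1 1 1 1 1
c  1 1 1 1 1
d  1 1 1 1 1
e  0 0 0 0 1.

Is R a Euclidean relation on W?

Euclidean: no — a R e and a R b, but not e R b.

No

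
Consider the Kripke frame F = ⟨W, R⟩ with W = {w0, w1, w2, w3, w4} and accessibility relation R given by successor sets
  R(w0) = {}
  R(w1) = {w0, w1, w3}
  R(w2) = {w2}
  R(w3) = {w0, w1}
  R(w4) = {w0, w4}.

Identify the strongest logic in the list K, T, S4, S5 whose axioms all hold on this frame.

K

Reflexive (axiom T): no — w0 is not related to itself.
Transitive (axiom 4): no — w3 R w1 and w1 R w3, but not w3 R w3.
Euclidean (axiom 5): no — w1 R w0 and w1 R w3, but not w0 R w3.
So F validates K; T would additionally require R to be reflexive. The strongest is K.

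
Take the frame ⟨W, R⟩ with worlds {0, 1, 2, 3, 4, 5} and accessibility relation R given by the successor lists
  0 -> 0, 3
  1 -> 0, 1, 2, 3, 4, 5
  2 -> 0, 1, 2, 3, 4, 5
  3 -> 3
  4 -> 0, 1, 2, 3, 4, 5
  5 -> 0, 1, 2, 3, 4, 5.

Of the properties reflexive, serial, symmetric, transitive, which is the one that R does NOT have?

symmetric

Reflexive: yes — every world is R-related to itself.
Serial: yes — every world has a successor (e.g. 0 R 0).
Symmetric: no — 0 R 3 but not 3 R 0.
Transitive: yes — every two-step R-path is closed by a direct edge.
Only symmetric fails.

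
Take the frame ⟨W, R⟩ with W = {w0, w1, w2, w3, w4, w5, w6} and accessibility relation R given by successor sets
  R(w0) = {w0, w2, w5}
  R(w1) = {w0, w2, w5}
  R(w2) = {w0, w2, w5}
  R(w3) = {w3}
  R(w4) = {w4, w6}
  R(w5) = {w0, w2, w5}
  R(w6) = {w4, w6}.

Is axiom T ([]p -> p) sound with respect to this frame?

No

By correspondence theory, T is valid on a frame iff R is reflexive.
Reflexive: no — w1 is not related to itself.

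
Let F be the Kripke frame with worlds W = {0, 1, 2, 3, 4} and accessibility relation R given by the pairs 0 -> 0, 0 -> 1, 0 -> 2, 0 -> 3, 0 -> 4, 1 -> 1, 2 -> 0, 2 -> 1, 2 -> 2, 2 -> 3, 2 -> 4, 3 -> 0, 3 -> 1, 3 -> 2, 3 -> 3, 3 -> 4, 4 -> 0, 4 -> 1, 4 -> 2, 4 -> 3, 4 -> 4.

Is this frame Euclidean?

No

Euclidean: no — 0 R 1 and 0 R 2, but not 1 R 2.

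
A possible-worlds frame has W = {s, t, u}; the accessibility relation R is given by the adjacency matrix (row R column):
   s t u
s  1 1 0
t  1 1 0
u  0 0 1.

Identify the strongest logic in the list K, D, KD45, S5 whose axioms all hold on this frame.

Serial (axiom D): yes — every world has a successor (e.g. s R s).
Euclidean (axiom 5): yes — any two successors of a common world are R-related.
Transitive (axiom 4): yes — every two-step R-path is closed by a direct edge.
Reflexive (axiom T): yes — every world is R-related to itself.
So F validates K, D, KD45, S5. The strongest is S5.

S5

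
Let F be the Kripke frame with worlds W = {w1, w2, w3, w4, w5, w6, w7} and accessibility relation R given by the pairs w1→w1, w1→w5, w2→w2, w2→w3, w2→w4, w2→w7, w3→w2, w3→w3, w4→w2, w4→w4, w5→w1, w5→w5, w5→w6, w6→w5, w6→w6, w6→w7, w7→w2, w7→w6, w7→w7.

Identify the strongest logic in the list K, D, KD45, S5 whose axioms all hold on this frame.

Serial (axiom D): yes — every world has a successor (e.g. w1 R w1).
Euclidean (axiom 5): no — w2 R w3 and w2 R w4, but not w3 R w4.
Transitive (axiom 4): no — w1 R w5 and w5 R w6, but not w1 R w6.
Reflexive (axiom T): yes — every world is R-related to itself.
So F validates K, D; KD45 would additionally require R to be Euclidean and transitive. The strongest is D.

D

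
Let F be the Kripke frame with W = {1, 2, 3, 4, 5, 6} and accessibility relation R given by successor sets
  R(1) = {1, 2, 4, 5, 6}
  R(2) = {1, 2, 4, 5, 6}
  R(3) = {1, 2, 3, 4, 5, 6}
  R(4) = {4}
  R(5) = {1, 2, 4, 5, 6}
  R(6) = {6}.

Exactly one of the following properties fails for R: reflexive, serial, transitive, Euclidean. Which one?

Euclidean

Reflexive: yes — every world is R-related to itself.
Serial: yes — every world has a successor (e.g. 1 R 1).
Transitive: yes — every two-step R-path is closed by a direct edge.
Euclidean: no — 1 R 4 and 1 R 2, but not 4 R 2.
Only Euclidean fails.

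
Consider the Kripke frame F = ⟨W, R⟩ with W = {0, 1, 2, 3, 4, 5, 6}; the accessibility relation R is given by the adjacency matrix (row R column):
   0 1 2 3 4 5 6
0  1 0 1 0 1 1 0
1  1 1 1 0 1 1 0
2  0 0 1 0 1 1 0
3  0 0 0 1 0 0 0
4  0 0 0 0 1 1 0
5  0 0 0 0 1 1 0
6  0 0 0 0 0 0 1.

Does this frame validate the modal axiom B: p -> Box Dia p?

No

By correspondence theory, B is valid on a frame iff R is symmetric.
Symmetric: no — 0 R 2 but not 2 R 0.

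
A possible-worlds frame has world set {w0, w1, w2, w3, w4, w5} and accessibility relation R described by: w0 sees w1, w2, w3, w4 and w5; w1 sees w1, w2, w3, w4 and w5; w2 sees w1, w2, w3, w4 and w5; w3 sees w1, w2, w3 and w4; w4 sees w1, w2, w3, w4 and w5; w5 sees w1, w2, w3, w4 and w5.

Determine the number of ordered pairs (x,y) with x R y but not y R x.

6

Enumerating: (w0,w1), (w0,w2), (w0,w3), (w0,w4), (w0,w5), (w5,w3).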